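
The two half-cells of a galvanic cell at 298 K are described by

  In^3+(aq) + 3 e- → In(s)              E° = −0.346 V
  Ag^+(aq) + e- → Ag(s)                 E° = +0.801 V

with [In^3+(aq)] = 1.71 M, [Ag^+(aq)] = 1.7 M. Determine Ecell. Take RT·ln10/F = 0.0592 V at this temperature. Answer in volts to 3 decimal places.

Since E°(Ag⁺/Ag) > E°(In³⁺/In), Ag⁺/Ag serves as the cathode.
E°cell = +0.801 − (−0.346) = +1.147 V, with n = 3 electrons transferred.
The balanced reaction is 3 Ag^+(aq) + In(s) → 3 Ag(s) + In^3+(aq), so Q = [In^3+(aq)] / [Ag^+(aq)]^3 = 0.348 and log Q = −0.458.
By the Nernst equation, E = +1.147 − (0.0592/3)·(−0.458) = +1.156 V.

+1.156 V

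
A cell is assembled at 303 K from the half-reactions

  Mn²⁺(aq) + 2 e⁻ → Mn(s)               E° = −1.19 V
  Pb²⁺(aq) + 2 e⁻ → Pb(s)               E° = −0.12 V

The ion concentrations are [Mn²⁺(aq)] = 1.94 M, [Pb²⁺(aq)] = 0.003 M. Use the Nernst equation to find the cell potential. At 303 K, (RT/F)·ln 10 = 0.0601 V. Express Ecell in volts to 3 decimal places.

Since E°(Pb²⁺/Pb) > E°(Mn²⁺/Mn), Pb²⁺/Pb serves as the cathode.
E°cell = E°cat − E°an = −0.12 − (−1.19) = +1.07 V; n = 2.
Balancing gives Pb²⁺(aq) + Mn(s) → Pb(s) + Mn²⁺(aq); hence Q = [Mn²⁺(aq)] / [Pb²⁺(aq)] = 647 (log Q = 2.811).
E = E° − (0.0601/n)·log Q = +1.07 − (0.0601/2)(2.811) = +0.986 V.

+0.986 V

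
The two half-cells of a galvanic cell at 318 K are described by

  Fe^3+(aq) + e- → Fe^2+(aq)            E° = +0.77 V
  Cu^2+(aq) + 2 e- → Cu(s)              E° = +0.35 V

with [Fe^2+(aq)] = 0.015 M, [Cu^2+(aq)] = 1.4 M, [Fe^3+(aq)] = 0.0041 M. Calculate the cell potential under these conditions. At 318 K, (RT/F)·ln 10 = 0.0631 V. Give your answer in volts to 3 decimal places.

Since E°(Fe³⁺/Fe²⁺) > E°(Cu²⁺/Cu), Fe³⁺/Fe²⁺ serves as the cathode.
E°cell = E°cat − E°an = +0.77 − (+0.35) = +0.42 V; n = 2.
Balancing gives 2 Fe^3+(aq) + Cu(s) → 2 Fe^2+(aq) + Cu^2+(aq); hence Q = ([Fe^2+(aq)]^2·[Cu^2+(aq)]) / [Fe^3+(aq)]^2 = 18.7 (log Q = 1.273).
E = E° − (0.0631/n)·log Q = +0.42 − (0.0631/2)(1.273) = +0.380 V.

+0.380 V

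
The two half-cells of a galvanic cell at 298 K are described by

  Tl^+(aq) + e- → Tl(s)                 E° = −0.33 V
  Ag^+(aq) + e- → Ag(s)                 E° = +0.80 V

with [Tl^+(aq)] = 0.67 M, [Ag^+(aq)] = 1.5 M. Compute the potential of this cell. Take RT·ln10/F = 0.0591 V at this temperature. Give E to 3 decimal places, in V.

+1.151 V

The Ag⁺/Ag couple has the more positive E°, so it is the cathode; Tl⁺/Tl is the anode.
The standard potential is +0.80 − (−0.33) = +1.13 V and the balanced reaction transfers n = 1 electron.
For the overall reaction Ag^+(aq) + Tl(s) → Ag(s) + Tl^+(aq), Q = [Tl^+(aq)] / [Ag^+(aq)] = 0.447, giving log Q = −0.350.
By the Nernst equation, E = +1.13 − (0.0591/1)·(−0.350) = +1.151 V.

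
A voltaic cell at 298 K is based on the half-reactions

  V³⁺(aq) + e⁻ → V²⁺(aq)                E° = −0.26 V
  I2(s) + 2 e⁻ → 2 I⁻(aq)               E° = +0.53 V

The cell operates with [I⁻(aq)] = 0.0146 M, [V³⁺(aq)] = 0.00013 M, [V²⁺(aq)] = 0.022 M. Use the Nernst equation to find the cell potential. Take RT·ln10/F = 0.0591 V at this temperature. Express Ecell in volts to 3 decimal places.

+1.030 V

Since E°(I₂/I⁻) > E°(V³⁺/V²⁺), I₂/I⁻ serves as the cathode.
E°cell = +0.53 − (−0.26) = +0.79 V, with n = 2 electrons transferred.
For the overall reaction I2(s) + 2 V²⁺(aq) → 2 I⁻(aq) + 2 V³⁺(aq), Q = ([I⁻(aq)]^2·[V³⁺(aq)]^2) / [V²⁺(aq)]^2 = 7.44×10^−9, giving log Q = −8.128.
By the Nernst equation, E = +0.79 − (0.0591/2)·(−8.128) = +1.030 V.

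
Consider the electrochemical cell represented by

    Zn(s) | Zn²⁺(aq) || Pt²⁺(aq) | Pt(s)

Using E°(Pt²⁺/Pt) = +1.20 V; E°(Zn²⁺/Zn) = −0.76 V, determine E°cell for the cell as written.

By convention the left-hand electrode in cell notation is the anode (oxidation) and the right-hand electrode is the cathode (reduction).
E°cell = E°(right) − E°(left) = +1.20 − (−0.76) = +1.96 V.

+1.96 V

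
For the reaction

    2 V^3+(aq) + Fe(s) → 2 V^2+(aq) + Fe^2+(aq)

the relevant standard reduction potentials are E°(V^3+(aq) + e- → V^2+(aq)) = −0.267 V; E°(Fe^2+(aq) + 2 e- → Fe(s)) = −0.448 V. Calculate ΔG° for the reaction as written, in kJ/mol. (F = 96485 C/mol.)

In the reaction as written V^3+(aq) is reduced, so the V³⁺/V²⁺ couple is the cathode and Fe²⁺/Fe is the anode.
E°cell = −0.267 − (−0.448) = +0.181 V; balancing electrons gives n = 2.
ΔG° = −nFE°cell = −(2)(96485)(+0.181) J/mol = −34.9 kJ/mol.

−34.9 kJ/mol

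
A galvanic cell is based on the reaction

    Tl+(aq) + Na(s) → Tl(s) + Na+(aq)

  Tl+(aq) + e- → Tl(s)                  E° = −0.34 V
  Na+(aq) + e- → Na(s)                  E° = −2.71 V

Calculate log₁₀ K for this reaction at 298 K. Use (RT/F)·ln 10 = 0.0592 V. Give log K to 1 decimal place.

log K = 40.0

The Tl⁺/Tl couple is reduced (cathode); E°cell = −0.34 − (−2.71) = +2.37 V with n = 1.
At equilibrium E = 0, so log K = nE°cell / 0.0592 = (1)(+2.37) / 0.0592 = 40.0.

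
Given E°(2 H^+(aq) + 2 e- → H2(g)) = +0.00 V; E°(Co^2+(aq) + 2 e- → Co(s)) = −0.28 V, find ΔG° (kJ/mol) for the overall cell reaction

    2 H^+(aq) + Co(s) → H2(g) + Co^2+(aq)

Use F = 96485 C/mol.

In the reaction as written H^+(aq) is reduced, so the 2H⁺/H₂ couple is the cathode and Co²⁺/Co is the anode.
E°cell = +0.00 − (−0.28) = +0.28 V; balancing electrons gives n = 2.
ΔG° = −nFE°cell = −(2)(96485)(+0.28) J/mol = −54.0 kJ/mol.

−54.0 kJ/mol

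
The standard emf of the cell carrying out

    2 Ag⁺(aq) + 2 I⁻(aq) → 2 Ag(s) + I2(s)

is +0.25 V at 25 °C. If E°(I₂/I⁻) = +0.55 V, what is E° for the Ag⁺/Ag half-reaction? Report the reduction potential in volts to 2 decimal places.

+0.80 V

In the reaction as written the Ag⁺/Ag couple is reduced (cathode) and I₂/I⁻ is oxidized (anode), so E°cell = E°(Ag⁺/Ag) − E°(I₂/I⁻).
E°(Ag⁺/Ag) = E°cell + E°(anode) = +0.25 + (+0.55) = +0.80 V.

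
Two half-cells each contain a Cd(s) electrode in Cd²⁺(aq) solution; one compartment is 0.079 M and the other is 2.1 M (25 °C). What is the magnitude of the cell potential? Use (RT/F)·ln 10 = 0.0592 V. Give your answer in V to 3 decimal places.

0.042 V

For a concentration cell E°cell = 0, since both electrodes use the same couple.
The compartment with the higher Cd²⁺(aq) concentration (2.1 M) acts as the cathode; ions are reduced there and produced at the dilute (0.079 M) anode.
With n = 2, Ecell = −(0.0592/2)·log([dilute]/[conc]) = −(0.0592/2)·log(0.079/2.1) = +0.042 V.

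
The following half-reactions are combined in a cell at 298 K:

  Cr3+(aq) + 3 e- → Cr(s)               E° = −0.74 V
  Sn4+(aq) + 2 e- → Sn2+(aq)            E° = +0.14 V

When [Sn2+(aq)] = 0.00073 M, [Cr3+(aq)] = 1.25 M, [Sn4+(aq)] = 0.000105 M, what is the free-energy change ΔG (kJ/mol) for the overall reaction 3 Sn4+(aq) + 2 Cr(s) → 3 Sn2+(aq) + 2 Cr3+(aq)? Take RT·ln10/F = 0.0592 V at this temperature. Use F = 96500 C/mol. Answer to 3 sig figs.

−494 kJ/mol

The standard cell potential is +0.14 − (−0.74) = +0.88 V, with n = 6 electrons in the balanced equation.
Q = ([Sn2+(aq)]^3·[Cr3+(aq)]^2) / [Sn4+(aq)]^3 = 525, so log Q = 2.720 and E = +0.88 − (0.0592/6)(2.720) = +0.8532 V.
ΔG = −nFE = −(6)(96500)(+0.8532) J/mol = −494 kJ/mol.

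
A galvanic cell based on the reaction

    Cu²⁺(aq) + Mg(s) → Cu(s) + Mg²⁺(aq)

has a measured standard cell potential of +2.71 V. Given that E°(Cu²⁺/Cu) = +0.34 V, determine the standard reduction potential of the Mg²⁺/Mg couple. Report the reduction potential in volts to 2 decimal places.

In the reaction as written the Cu²⁺/Cu couple is reduced (cathode) and Mg²⁺/Mg is oxidized (anode), so E°cell = E°(Cu²⁺/Cu) − E°(Mg²⁺/Mg).
E°(Mg²⁺/Mg) = E°(cathode) − E°cell = +0.34 − (+2.71) = −2.37 V.

−2.37 V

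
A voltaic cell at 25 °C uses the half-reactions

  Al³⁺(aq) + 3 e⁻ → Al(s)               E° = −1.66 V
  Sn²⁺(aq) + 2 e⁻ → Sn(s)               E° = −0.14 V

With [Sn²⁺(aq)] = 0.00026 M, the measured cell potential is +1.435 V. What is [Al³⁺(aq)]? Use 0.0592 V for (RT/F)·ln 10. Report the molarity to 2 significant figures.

Sn²⁺/Sn is the cathode (higher E°); E°cell = −0.14 − (−1.66) = +1.52 V with n = 6.
From the Nernst equation, log Q = n(E° − E)/0.0592 = 6·(+1.52 − (+1.435))/0.0592 = 8.615.
The balanced reaction is 3 Sn²⁺(aq) + 2 Al(s) → 3 Sn(s) + 2 Al³⁺(aq), so Q = [Al³⁺(aq)]^2 / [Sn²⁺(aq)]^3.
Solving for the unknown gives log [Al³⁺(aq)] = −1.070, so [Al³⁺(aq)] ≈ 0.085 M.

0.085 M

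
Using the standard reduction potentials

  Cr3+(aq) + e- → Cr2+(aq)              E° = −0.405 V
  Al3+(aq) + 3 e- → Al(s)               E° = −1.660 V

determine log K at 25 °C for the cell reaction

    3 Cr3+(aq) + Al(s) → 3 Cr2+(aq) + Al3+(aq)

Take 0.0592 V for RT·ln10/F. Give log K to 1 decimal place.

log K = 63.6

The Cr³⁺/Cr²⁺ couple is reduced (cathode); E°cell = −0.405 − (−1.660) = +1.255 V with n = 3.
At equilibrium E = 0, so log K = nE°cell / 0.0592 = (3)(+1.255) / 0.0592 = 63.6.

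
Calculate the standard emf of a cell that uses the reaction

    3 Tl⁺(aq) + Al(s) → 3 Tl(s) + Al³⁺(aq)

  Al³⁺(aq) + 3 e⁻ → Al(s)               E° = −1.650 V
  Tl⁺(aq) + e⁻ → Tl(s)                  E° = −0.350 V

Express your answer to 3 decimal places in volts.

Tl⁺(aq) gains electrons, so the Tl⁺/Tl couple is the cathode; the Al³⁺/Al couple is the anode.
E°cell = E°(cathode) − E°(anode) = −0.350 − (−1.650) = +1.300 V.

+1.300 V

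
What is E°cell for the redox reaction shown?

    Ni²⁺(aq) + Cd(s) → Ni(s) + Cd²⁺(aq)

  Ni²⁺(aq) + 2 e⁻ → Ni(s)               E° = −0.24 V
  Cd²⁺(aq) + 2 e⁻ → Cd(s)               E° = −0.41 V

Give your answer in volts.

Ni²⁺(aq) gains electrons, so the Ni²⁺/Ni couple is the cathode; the Cd²⁺/Cd couple is the anode.
E°cell = E°(cathode) − E°(anode) = −0.24 − (−0.41) = +0.17 V.
The positive value indicates the reaction is spontaneous as written.

+0.17 V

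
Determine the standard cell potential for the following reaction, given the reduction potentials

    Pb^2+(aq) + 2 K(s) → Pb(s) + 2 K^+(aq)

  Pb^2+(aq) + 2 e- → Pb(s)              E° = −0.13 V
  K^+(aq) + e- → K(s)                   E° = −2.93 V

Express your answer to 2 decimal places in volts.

Pb^2+(aq) gains electrons, so the Pb²⁺/Pb couple is the cathode; the K⁺/K couple is the anode.
E°cell = E°(cathode) − E°(anode) = −0.13 − (−2.93) = +2.80 V.

+2.80 V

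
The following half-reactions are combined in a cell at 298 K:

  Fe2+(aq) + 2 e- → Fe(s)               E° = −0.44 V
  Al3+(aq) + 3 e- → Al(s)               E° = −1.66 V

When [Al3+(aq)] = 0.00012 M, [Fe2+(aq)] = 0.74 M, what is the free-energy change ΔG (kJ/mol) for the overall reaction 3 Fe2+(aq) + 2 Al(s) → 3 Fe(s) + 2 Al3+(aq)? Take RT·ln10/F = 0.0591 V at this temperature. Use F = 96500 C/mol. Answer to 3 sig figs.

−749 kJ/mol

The standard cell potential is −0.44 − (−1.66) = +1.22 V, with n = 6 electrons in the balanced equation.
Q = [Al3+(aq)]^2 / [Fe2+(aq)]^3 = 3.55×10^−8, so log Q = −7.449 and E = +1.22 − (0.0591/6)(−7.449) = +1.2934 V.
Finally ΔG = −nFE = −(6)(96500 C/mol)(+1.2934 V) = −749 kJ/mol.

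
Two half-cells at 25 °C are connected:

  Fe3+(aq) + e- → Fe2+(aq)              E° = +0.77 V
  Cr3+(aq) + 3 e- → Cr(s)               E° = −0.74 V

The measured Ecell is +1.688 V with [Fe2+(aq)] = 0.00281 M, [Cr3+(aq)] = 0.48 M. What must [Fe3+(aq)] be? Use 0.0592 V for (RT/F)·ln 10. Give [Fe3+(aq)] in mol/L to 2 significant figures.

With Fe³⁺/Fe²⁺ at the cathode and Cr³⁺/Cr at the anode, E°cell = +0.77 − (−0.74) = +1.51 V (n = 3).
From the Nernst equation, log Q = n(E° − E)/0.0592 = 3·(+1.51 − (+1.688))/0.0592 = −9.020.
For 3 Fe3+(aq) + Cr(s) → 3 Fe2+(aq) + Cr3+(aq), the reaction quotient is Q = ([Fe2+(aq)]^3·[Cr3+(aq)]) / [Fe3+(aq)]^3.
Isolating [Fe3+(aq)] in Q = 10^{−9.020} yields log [Fe3+(aq)] = 0.349, i.e. 2.2 M.

2.2 M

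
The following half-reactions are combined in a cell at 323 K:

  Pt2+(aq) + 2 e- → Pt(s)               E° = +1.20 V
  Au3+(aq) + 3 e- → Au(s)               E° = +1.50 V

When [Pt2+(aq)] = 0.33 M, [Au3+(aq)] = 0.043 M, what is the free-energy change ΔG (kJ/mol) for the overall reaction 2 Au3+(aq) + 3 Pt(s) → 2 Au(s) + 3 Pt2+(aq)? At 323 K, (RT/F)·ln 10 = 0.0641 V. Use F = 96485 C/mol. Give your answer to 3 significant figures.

E°cell = +1.50 − (+1.20) = +0.30 V; the balanced reaction transfers n = 6 electrons.
Here Q = [Pt2+(aq)]^3 / [Au3+(aq)]^2 = 19.4 (log Q = 1.289), giving E = +0.30 − (0.0641/6)·(1.289) = +0.2862 V.
ΔG = −nFE = −(6)(96485)(+0.2862) J/mol = −166 kJ/mol.

−166 kJ/mol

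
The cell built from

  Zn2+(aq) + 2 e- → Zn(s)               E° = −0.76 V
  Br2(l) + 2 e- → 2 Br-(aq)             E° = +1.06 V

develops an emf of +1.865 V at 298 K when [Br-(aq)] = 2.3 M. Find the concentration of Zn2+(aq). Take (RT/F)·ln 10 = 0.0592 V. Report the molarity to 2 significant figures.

0.0057 M

Br₂/Br⁻ is the cathode (higher E°); E°cell = +1.06 − (−0.76) = +1.82 V with n = 2.
Since E = E° − (0.0592/n)·log Q, log Q = n(E° − E)/0.0592 = −1.520.
Balancing electrons gives Br2(l) + Zn(s) → 2 Br-(aq) + Zn2+(aq); thus Q = [Br-(aq)]^2·[Zn2+(aq)].
Isolating [Zn2+(aq)] in Q = 10^{−1.520} yields log [Zn2+(aq)] = −2.243, i.e. 0.0057 M.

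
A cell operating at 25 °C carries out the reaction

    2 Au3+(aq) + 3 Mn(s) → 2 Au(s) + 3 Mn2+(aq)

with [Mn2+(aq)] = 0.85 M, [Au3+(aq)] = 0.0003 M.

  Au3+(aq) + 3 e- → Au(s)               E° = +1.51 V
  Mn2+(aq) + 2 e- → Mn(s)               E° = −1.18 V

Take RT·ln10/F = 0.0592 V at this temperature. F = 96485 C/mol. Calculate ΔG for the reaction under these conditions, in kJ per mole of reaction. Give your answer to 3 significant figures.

E°cell = +1.51 − (−1.18) = +2.69 V; the balanced reaction transfers n = 6 electrons.
Q = [Mn2+(aq)]^3 / [Au3+(aq)]^2 = 6.82×10^6, so log Q = 6.834 and E = +2.69 − (0.0592/6)(6.834) = +2.6226 V.
Finally ΔG = −nFE = −(6)(96485 C/mol)(+2.6226 V) = −1520 kJ/mol.

−1520 kJ/mol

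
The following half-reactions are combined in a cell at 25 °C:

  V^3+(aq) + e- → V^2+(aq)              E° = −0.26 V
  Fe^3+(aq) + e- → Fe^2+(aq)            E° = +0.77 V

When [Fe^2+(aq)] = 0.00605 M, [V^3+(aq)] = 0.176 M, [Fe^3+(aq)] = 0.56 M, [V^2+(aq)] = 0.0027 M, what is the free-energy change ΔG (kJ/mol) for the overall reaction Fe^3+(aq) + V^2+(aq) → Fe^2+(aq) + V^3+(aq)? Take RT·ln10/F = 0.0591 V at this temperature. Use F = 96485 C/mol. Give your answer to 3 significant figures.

−100 kJ/mol

The standard cell potential is +0.77 − (−0.26) = +1.03 V, with n = 1 electron in the balanced equation.
Q = ([Fe^2+(aq)]·[V^3+(aq)]) / ([Fe^3+(aq)]·[V^2+(aq)]) = 0.704, so log Q = −0.152 and E = +1.03 − (0.0591/1)(−0.152) = +1.0390 V.
Then ΔG = −nFE = −1 × 96485 × +1.0390 J/mol = −100 kJ/mol.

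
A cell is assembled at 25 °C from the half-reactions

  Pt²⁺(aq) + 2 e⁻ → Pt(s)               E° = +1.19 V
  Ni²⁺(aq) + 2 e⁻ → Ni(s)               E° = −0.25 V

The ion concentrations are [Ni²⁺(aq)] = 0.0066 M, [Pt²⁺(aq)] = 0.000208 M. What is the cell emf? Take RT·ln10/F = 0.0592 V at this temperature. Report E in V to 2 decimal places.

Since E°(Pt²⁺/Pt) > E°(Ni²⁺/Ni), Pt²⁺/Pt serves as the cathode.
E°cell = E°cat − E°an = +1.19 − (−0.25) = +1.44 V; n = 2.
Balancing gives Pt²⁺(aq) + Ni(s) → Pt(s) + Ni²⁺(aq); hence Q = [Ni²⁺(aq)] / [Pt²⁺(aq)] = 31.7 (log Q = 1.501).
E = E° − (0.0592/n)·log Q = +1.44 − (0.0592/2)(1.501) = +1.40 V.

+1.40 V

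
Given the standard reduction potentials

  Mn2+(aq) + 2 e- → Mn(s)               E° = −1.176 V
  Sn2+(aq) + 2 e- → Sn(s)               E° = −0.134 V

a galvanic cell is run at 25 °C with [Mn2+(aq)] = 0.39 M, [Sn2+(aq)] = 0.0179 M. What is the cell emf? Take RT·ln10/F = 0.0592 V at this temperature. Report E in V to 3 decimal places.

The Sn²⁺/Sn couple has the more positive E°, so it is the cathode; Mn²⁺/Mn is the anode.
E°cell = E°cat − E°an = −0.134 − (−1.176) = +1.042 V; n = 2.
For the overall reaction Sn2+(aq) + Mn(s) → Sn(s) + Mn2+(aq), Q = [Mn2+(aq)] / [Sn2+(aq)] = 21.8, giving log Q = 1.338.
E = E° − (0.0592/n)·log Q = +1.042 − (0.0592/2)(1.338) = +1.002 V.

+1.002 V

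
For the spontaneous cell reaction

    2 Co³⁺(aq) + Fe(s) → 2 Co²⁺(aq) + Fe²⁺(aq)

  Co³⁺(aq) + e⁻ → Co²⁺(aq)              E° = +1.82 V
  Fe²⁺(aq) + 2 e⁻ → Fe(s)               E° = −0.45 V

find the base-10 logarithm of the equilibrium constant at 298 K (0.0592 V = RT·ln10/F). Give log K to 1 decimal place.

The Co³⁺/Co²⁺ couple is reduced (cathode); E°cell = +1.82 − (−0.45) = +2.27 V with n = 2.
At equilibrium E = 0, so log K = nE°cell / 0.0592 = (2)(+2.27) / 0.0592 = 76.7.

log K = 76.7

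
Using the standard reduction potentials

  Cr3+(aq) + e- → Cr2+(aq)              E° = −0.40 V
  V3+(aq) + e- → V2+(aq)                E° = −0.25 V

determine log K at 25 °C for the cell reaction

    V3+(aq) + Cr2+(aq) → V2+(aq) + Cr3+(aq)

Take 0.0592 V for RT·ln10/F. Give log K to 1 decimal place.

The V³⁺/V²⁺ couple is reduced (cathode); E°cell = −0.25 − (−0.40) = +0.15 V with n = 1.
At equilibrium E = 0, so log K = nE°cell / 0.0592 = (1)(+0.15) / 0.0592 = 2.5.

log K = 2.5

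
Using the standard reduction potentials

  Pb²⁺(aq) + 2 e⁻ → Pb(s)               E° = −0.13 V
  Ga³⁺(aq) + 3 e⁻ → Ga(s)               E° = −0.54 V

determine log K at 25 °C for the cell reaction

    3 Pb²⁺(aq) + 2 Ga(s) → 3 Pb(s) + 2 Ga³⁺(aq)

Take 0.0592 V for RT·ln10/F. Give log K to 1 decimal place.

The Pb²⁺/Pb couple is reduced (cathode); E°cell = −0.13 − (−0.54) = +0.41 V with n = 6.
At equilibrium E = 0, so log K = nE°cell / 0.0592 = (6)(+0.41) / 0.0592 = 41.6.

log K = 41.6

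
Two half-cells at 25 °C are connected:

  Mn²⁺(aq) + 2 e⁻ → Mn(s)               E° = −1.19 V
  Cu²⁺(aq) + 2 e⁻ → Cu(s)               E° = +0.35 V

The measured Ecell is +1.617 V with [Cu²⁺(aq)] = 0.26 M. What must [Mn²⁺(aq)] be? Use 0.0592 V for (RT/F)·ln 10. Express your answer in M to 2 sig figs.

0.00065 M

The Cu²⁺/Cu couple has the larger reduction potential, so it is the cathode: E°cell = +0.35 − (−1.19) = +1.54 V and n = 2.
Rearranging E = E° − (0.0592/n)·log Q gives log Q = 2(+1.54 − (+1.617))/0.0592 = −2.601.
For Cu²⁺(aq) + Mn(s) → Cu(s) + Mn²⁺(aq), the reaction quotient is Q = [Mn²⁺(aq)] / [Cu²⁺(aq)].
Solving for the unknown gives log [Mn²⁺(aq)] = −3.186, so [Mn²⁺(aq)] ≈ 0.00065 M.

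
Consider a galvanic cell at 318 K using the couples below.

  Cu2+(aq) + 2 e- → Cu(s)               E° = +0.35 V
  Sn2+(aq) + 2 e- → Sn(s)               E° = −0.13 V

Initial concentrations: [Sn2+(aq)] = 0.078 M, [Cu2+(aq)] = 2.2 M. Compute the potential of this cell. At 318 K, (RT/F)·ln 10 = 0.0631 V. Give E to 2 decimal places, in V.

+0.53 V

Since E°(Cu²⁺/Cu) > E°(Sn²⁺/Sn), Cu²⁺/Cu serves as the cathode.
E°cell = E°cat − E°an = +0.35 − (−0.13) = +0.48 V; n = 2.
For the overall reaction Cu2+(aq) + Sn(s) → Cu(s) + Sn2+(aq), Q = [Sn2+(aq)] / [Cu2+(aq)] = 0.0355, giving log Q = −1.450.
E = E° − (0.0631/n)·log Q = +0.48 − (0.0631/2)(−1.450) = +0.53 V.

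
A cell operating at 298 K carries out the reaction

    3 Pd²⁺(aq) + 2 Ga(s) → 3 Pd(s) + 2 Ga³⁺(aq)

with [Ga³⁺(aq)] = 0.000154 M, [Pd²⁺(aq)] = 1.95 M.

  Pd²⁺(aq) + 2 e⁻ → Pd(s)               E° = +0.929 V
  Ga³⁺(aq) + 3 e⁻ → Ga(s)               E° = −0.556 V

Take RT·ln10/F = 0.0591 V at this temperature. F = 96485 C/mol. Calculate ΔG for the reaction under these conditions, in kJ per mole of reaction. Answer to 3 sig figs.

E°cell = +0.929 − (−0.556) = +1.485 V; the balanced reaction transfers n = 6 electrons.
Q = [Ga³⁺(aq)]^2 / [Pd²⁺(aq)]^3 = 3.2×10^−9, so log Q = −8.495 and E = +1.485 − (0.0591/6)(−8.495) = +1.5687 V.
Finally ΔG = −nFE = −(6)(96485 C/mol)(+1.5687 V) = −908 kJ/mol.

−908 kJ/mol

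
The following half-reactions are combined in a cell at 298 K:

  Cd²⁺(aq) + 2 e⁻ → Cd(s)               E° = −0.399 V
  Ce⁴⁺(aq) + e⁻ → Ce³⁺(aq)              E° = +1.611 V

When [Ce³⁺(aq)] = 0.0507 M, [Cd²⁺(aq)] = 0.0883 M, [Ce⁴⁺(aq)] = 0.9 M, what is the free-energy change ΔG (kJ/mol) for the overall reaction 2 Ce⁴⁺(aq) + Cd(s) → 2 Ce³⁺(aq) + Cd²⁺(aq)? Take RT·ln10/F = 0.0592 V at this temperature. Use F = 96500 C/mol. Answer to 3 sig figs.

−408 kJ/mol

With Ce⁴⁺/Ce³⁺ reduced at the cathode, E°cell = +1.611 − (−0.399) = +2.010 V and n = 2.
Q = ([Ce³⁺(aq)]^2·[Cd²⁺(aq)]) / [Ce⁴⁺(aq)]^2 = 0.00028, so log Q = −3.553 and E = +2.010 − (0.0592/2)(−3.553) = +2.1152 V.
ΔG = −nFE = −(2)(96500)(+2.1152) J/mol = −408 kJ/mol.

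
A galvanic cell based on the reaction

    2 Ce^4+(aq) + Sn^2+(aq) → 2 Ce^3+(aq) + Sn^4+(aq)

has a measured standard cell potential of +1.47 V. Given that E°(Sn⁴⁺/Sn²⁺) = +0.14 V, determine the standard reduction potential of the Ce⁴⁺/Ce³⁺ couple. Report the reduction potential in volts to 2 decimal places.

In the reaction as written the Ce⁴⁺/Ce³⁺ couple is reduced (cathode) and Sn⁴⁺/Sn²⁺ is oxidized (anode), so E°cell = E°(Ce⁴⁺/Ce³⁺) − E°(Sn⁴⁺/Sn²⁺).
E°(Ce⁴⁺/Ce³⁺) = E°cell + E°(anode) = +1.47 + (+0.14) = +1.61 V.

+1.61 V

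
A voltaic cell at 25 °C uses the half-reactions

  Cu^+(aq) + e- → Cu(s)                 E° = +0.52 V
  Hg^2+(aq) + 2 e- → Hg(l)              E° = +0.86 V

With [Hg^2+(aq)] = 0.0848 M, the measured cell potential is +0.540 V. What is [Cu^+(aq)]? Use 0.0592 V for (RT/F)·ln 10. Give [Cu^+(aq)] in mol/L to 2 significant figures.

Hg²⁺/Hg is the cathode (higher E°); E°cell = +0.86 − (+0.52) = +0.34 V with n = 2.
Since E = E° − (0.0592/n)·log Q, log Q = n(E° − E)/0.0592 = −6.757.
Balancing electrons gives Hg^2+(aq) + 2 Cu(s) → Hg(l) + 2 Cu^+(aq); thus Q = [Cu^+(aq)]^2 / [Hg^2+(aq)].
Solving for the unknown gives log [Cu^+(aq)] = −3.914, so [Cu^+(aq)] ≈ 0.00012 M.

0.00012 M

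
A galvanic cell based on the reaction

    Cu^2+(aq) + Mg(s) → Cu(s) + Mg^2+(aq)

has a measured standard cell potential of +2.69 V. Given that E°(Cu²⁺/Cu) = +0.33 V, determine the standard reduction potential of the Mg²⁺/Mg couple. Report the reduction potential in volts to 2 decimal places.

In the reaction as written the Cu²⁺/Cu couple is reduced (cathode) and Mg²⁺/Mg is oxidized (anode), so E°cell = E°(Cu²⁺/Cu) − E°(Mg²⁺/Mg).
E°(Mg²⁺/Mg) = E°(cathode) − E°cell = +0.33 − (+2.69) = −2.36 V.

−2.36 V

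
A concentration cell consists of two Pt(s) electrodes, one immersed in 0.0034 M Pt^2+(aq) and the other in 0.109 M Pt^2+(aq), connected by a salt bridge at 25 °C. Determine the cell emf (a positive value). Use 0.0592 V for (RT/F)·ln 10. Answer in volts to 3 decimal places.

0.045 V

For a concentration cell E°cell = 0, since both electrodes use the same couple.
The compartment with the higher Pt^2+(aq) concentration (0.109 M) acts as the cathode; ions are reduced there and produced at the dilute (0.0034 M) anode.
With n = 2, Ecell = −(0.0592/2)·log([dilute]/[conc]) = −(0.0592/2)·log(0.0034/0.109) = +0.045 V.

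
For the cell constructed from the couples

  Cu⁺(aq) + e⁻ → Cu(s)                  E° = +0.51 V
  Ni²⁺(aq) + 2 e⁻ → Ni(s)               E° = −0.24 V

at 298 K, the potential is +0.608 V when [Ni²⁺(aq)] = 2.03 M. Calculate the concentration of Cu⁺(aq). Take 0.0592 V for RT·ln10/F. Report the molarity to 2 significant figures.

The Cu⁺/Cu couple has the larger reduction potential, so it is the cathode: E°cell = +0.51 − (−0.24) = +0.75 V and n = 2.
Since E = E° − (0.0592/n)·log Q, log Q = n(E° − E)/0.0592 = 4.797.
For 2 Cu⁺(aq) + Ni(s) → 2 Cu(s) + Ni²⁺(aq), the reaction quotient is Q = [Ni²⁺(aq)] / [Cu⁺(aq)]^2.
Substituting the known concentrations and solving, log [Cu⁺(aq)] = −2.245 and [Cu⁺(aq)] = 0.0057 M.

0.0057 M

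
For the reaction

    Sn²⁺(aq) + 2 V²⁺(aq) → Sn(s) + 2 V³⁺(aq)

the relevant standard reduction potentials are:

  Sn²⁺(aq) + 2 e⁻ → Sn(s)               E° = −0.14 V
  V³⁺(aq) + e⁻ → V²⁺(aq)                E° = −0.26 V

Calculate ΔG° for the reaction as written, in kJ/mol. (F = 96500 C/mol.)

In the reaction as written Sn²⁺(aq) is reduced, so the Sn²⁺/Sn couple is the cathode and V³⁺/V²⁺ is the anode.
E°cell = −0.14 − (−0.26) = +0.12 V; balancing electrons gives n = 2.
ΔG° = −nFE°cell = −(2)(96500)(+0.12) J/mol = −23.2 kJ/mol.

−23.2 kJ/mol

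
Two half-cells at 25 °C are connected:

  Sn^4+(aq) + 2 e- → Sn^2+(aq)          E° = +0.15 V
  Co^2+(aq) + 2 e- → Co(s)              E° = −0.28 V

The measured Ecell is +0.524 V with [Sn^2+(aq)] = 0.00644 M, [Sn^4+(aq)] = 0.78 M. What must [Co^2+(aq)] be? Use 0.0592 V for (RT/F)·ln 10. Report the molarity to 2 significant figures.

Sn⁴⁺/Sn²⁺ is the cathode (higher E°); E°cell = +0.15 − (−0.28) = +0.43 V with n = 2.
Since E = E° − (0.0592/n)·log Q, log Q = n(E° − E)/0.0592 = −3.176.
The balanced reaction is Sn^4+(aq) + Co(s) → Sn^2+(aq) + Co^2+(aq), so Q = ([Sn^2+(aq)]·[Co^2+(aq)]) / [Sn^4+(aq)].
Isolating [Co^2+(aq)] in Q = 10^{−3.176} yields log [Co^2+(aq)] = −1.093, i.e. 0.081 M.

0.081 M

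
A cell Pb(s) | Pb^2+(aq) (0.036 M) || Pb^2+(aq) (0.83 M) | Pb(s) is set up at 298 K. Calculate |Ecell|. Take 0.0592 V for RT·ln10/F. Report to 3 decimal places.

0.040 V

For a concentration cell E°cell = 0, since both electrodes use the same couple.
The compartment with the higher Pb^2+(aq) concentration (0.83 M) acts as the cathode; ions are reduced there and produced at the dilute (0.036 M) anode.
With n = 2, Ecell = −(0.0592/2)·log([dilute]/[conc]) = −(0.0592/2)·log(0.036/0.83) = +0.040 V.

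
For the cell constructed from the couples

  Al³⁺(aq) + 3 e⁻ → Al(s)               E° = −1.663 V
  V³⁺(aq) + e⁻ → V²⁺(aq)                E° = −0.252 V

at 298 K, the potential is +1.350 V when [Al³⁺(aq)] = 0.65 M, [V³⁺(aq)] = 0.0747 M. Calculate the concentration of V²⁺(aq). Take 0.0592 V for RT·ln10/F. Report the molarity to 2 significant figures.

0.92 M

With V³⁺/V²⁺ at the cathode and Al³⁺/Al at the anode, E°cell = −0.252 − (−1.663) = +1.411 V (n = 3).
From the Nernst equation, log Q = n(E° − E)/0.0592 = 3·(+1.411 − (+1.350))/0.0592 = 3.091.
Balancing electrons gives 3 V³⁺(aq) + Al(s) → 3 V²⁺(aq) + Al³⁺(aq); thus Q = ([V²⁺(aq)]^3·[Al³⁺(aq)]) / [V³⁺(aq)]^3.
Solving for the unknown gives log [V²⁺(aq)] = −0.034, so [V²⁺(aq)] ≈ 0.92 M.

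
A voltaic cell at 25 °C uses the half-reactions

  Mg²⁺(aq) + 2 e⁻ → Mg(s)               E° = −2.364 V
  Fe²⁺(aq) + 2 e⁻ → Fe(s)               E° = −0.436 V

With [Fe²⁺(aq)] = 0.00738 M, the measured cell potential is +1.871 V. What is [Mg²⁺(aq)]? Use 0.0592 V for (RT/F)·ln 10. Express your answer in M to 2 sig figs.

0.62 M

The Fe²⁺/Fe couple has the larger reduction potential, so it is the cathode: E°cell = −0.436 − (−2.364) = +1.928 V and n = 2.
Since E = E° − (0.0592/n)·log Q, log Q = n(E° − E)/0.0592 = 1.926.
Balancing electrons gives Fe²⁺(aq) + Mg(s) → Fe(s) + Mg²⁺(aq); thus Q = [Mg²⁺(aq)] / [Fe²⁺(aq)].
Substituting the known concentrations and solving, log [Mg²⁺(aq)] = −0.206 and [Mg²⁺(aq)] = 0.62 M.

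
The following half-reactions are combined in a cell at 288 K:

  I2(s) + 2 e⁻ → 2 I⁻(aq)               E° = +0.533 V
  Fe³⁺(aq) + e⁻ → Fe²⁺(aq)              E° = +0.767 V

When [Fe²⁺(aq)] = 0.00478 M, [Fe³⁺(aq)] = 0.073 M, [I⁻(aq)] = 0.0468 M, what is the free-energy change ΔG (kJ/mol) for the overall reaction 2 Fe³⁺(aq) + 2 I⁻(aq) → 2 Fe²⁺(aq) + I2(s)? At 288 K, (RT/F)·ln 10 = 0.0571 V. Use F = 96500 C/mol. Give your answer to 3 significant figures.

−43.6 kJ/mol

With Fe³⁺/Fe²⁺ reduced at the cathode, E°cell = +0.767 − (+0.533) = +0.234 V and n = 2.
The reaction quotient is [Fe²⁺(aq)]^2 / ([Fe³⁺(aq)]^2·[I⁻(aq)]^2) = 1.96; by Nernst, E = +0.234 − (0.0571/2)(0.292) = +0.2257 V.
Then ΔG = −nFE = −2 × 96500 × +0.2257 J/mol = −43.6 kJ/mol.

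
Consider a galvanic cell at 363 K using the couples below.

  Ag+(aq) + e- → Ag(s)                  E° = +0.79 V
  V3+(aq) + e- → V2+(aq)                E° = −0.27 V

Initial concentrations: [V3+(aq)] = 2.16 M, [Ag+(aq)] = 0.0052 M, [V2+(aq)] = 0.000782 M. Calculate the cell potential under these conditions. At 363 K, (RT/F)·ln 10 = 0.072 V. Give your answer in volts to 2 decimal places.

+0.65 V

Since E°(Ag⁺/Ag) > E°(V³⁺/V²⁺), Ag⁺/Ag serves as the cathode.
E°cell = +0.79 − (−0.27) = +1.06 V, with n = 1 electron transferred.
For the overall reaction Ag+(aq) + V2+(aq) → Ag(s) + V3+(aq), Q = [V3+(aq)] / ([Ag+(aq)]·[V2+(aq)]) = 5.31×10^5, giving log Q = 5.725.
Applying E = E° − (RT ln10/nF)·log Q gives +1.06 − (0.072/1)(5.725) = +0.65 V.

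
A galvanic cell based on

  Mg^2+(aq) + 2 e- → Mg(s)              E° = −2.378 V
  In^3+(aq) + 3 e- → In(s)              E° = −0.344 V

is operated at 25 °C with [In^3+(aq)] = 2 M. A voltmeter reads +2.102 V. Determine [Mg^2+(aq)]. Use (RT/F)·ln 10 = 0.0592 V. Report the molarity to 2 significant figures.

0.0080 M

With In³⁺/In at the cathode and Mg²⁺/Mg at the anode, E°cell = −0.344 − (−2.378) = +2.034 V (n = 6).
From the Nernst equation, log Q = n(E° − E)/0.0592 = 6·(+2.034 − (+2.102))/0.0592 = −6.892.
The balanced reaction is 2 In^3+(aq) + 3 Mg(s) → 2 In(s) + 3 Mg^2+(aq), so Q = [Mg^2+(aq)]^3 / [In^3+(aq)]^2.
Substituting the known concentrations and solving, log [Mg^2+(aq)] = −2.097 and [Mg^2+(aq)] = 0.0080 M.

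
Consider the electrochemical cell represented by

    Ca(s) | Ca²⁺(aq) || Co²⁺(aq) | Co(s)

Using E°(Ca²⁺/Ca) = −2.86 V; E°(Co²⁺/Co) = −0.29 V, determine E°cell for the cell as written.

+2.57 V

By convention the left-hand electrode in cell notation is the anode (oxidation) and the right-hand electrode is the cathode (reduction).
E°cell = E°(right) − E°(left) = −0.29 − (−2.86) = +2.57 V.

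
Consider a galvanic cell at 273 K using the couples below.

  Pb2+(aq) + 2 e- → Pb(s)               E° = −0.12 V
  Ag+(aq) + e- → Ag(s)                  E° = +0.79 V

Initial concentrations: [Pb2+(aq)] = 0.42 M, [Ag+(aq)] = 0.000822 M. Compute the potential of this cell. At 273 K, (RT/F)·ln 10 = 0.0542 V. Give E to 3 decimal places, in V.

The Ag⁺/Ag couple has the more positive E°, so it is the cathode; Pb²⁺/Pb is the anode.
E°cell = +0.79 − (−0.12) = +0.91 V, with n = 2 electrons transferred.
Balancing gives 2 Ag+(aq) + Pb(s) → 2 Ag(s) + Pb2+(aq); hence Q = [Pb2+(aq)] / [Ag+(aq)]^2 = 6.22×10^5 (log Q = 5.794).
Applying E = E° − (RT ln10/nF)·log Q gives +0.91 − (0.0542/2)(5.794) = +0.753 V.

+0.753 V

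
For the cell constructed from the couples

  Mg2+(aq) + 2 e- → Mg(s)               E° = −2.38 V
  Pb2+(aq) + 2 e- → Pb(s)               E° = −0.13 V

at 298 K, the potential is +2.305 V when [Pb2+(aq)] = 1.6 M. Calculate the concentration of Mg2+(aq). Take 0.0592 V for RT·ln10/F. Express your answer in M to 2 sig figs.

The Pb²⁺/Pb couple has the larger reduction potential, so it is the cathode: E°cell = −0.13 − (−2.38) = +2.25 V and n = 2.
Rearranging E = E° − (0.0592/n)·log Q gives log Q = 2(+2.25 − (+2.305))/0.0592 = −1.858.
Balancing electrons gives Pb2+(aq) + Mg(s) → Pb(s) + Mg2+(aq); thus Q = [Mg2+(aq)] / [Pb2+(aq)].
Solving for the unknown gives log [Mg2+(aq)] = −1.654, so [Mg2+(aq)] ≈ 0.022 M.

0.022 M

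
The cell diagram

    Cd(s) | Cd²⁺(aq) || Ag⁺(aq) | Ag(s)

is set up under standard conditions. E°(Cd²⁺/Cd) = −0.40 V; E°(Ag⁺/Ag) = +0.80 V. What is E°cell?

By convention the left-hand electrode in cell notation is the anode (oxidation) and the right-hand electrode is the cathode (reduction).
E°cell = E°(right) − E°(left) = +0.80 − (−0.40) = +1.20 V.

+1.20 V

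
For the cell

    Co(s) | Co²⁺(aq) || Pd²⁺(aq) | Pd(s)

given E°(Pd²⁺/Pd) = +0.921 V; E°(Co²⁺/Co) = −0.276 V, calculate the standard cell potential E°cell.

By convention the left-hand electrode in cell notation is the anode (oxidation) and the right-hand electrode is the cathode (reduction).
E°cell = E°(right) − E°(left) = +0.921 − (−0.276) = +1.197 V.

+1.197 V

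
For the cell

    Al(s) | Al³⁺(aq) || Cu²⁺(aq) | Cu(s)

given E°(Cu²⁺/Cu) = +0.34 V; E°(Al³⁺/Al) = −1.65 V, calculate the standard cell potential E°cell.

+1.99 V

By convention the left-hand electrode in cell notation is the anode (oxidation) and the right-hand electrode is the cathode (reduction).
E°cell = E°(right) − E°(left) = +0.34 − (−1.65) = +1.99 V.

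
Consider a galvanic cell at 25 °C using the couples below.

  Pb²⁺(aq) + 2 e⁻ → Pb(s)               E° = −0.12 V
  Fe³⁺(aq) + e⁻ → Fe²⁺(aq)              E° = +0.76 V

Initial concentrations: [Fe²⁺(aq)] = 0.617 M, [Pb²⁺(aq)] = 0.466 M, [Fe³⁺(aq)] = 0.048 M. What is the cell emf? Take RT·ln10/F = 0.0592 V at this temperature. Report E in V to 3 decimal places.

+0.824 V

Fe³⁺/Fe²⁺ is reduced (cathode, E° = +0.76 V) and Pb²⁺/Pb is oxidized (anode).
E°cell = +0.76 − (−0.12) = +0.88 V, with n = 2 electrons transferred.
Balancing gives 2 Fe³⁺(aq) + Pb(s) → 2 Fe²⁺(aq) + Pb²⁺(aq); hence Q = ([Fe²⁺(aq)]^2·[Pb²⁺(aq)]) / [Fe³⁺(aq)]^2 = 77 (log Q = 1.886).
By the Nernst equation, E = +0.88 − (0.0592/2)·(1.886) = +0.824 V.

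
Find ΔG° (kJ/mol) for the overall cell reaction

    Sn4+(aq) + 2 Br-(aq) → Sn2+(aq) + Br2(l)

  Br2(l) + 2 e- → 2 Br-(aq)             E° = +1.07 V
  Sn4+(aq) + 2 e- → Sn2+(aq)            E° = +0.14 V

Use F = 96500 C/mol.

In the reaction as written Sn4+(aq) is reduced, so the Sn⁴⁺/Sn²⁺ couple is the cathode and Br₂/Br⁻ is the anode.
E°cell = +0.14 − (+1.07) = −0.93 V; balancing electrons gives n = 2.
ΔG° = −nFE°cell = −(2)(96500)(−0.93) J/mol = +179 kJ/mol.

+179 kJ/mol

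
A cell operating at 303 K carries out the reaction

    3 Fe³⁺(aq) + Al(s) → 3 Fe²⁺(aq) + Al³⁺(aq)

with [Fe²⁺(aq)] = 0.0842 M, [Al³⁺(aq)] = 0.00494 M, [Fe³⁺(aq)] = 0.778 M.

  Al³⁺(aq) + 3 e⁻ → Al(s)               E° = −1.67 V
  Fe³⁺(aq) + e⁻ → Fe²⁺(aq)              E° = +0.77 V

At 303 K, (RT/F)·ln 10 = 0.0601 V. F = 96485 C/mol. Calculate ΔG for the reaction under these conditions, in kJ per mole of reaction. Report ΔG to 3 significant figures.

With Fe³⁺/Fe²⁺ reduced at the cathode, E°cell = +0.77 − (−1.67) = +2.44 V and n = 3.
Here Q = ([Fe²⁺(aq)]^3·[Al³⁺(aq)]) / [Fe³⁺(aq)]^3 = 6.26×10^−6 (log Q = −5.203), giving E = +2.44 − (0.0601/3)·(−5.203) = +2.5442 V.
ΔG = −nFE = −(3)(96485)(+2.5442) J/mol = −736 kJ/mol.

−736 kJ/mol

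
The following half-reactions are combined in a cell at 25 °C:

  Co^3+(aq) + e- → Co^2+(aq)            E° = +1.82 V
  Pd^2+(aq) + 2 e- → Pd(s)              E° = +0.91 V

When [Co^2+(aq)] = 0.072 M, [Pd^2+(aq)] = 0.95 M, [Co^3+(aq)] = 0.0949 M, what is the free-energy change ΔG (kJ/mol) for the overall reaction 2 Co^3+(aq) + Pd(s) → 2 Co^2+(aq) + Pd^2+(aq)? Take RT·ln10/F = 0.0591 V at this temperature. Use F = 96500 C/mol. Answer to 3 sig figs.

−177 kJ/mol

The standard cell potential is +1.82 − (+0.91) = +0.91 V, with n = 2 electrons in the balanced equation.
The reaction quotient is ([Co^2+(aq)]^2·[Pd^2+(aq)]) / [Co^3+(aq)]^2 = 0.547; by Nernst, E = +0.91 − (0.0591/2)(−0.262) = +0.9177 V.
Then ΔG = −nFE = −2 × 96500 × +0.9177 J/mol = −177 kJ/mol.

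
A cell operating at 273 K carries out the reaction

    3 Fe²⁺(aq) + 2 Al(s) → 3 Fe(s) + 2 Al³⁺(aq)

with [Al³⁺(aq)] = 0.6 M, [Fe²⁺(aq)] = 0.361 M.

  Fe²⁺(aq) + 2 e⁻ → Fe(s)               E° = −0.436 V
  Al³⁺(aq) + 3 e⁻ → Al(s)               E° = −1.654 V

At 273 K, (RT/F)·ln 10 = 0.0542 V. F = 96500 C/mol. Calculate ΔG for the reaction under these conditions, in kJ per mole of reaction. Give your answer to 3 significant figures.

E°cell = −0.436 − (−1.654) = +1.218 V; the balanced reaction transfers n = 6 electrons.
The reaction quotient is [Al³⁺(aq)]^2 / [Fe²⁺(aq)]^3 = 7.65; by Nernst, E = +1.218 − (0.0542/6)(0.884) = +1.2100 V.
Then ΔG = −nFE = −6 × 96500 × +1.2100 J/mol = −701 kJ/mol.

−701 kJ/mol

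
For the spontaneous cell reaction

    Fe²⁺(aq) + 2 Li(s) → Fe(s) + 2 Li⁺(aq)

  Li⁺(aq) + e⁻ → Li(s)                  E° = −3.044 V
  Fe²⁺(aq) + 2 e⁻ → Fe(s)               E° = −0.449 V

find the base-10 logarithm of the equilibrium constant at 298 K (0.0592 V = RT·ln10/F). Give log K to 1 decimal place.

The Fe²⁺/Fe couple is reduced (cathode); E°cell = −0.449 − (−3.044) = +2.595 V with n = 2.
At equilibrium E = 0, so log K = nE°cell / 0.0592 = (2)(+2.595) / 0.0592 = 87.7.

log K = 87.7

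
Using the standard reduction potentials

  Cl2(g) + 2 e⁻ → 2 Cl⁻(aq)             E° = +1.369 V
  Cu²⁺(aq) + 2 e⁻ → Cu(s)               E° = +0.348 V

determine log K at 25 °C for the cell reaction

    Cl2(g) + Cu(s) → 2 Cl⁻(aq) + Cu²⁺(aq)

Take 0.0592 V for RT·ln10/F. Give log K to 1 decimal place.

The Cl₂/Cl⁻ couple is reduced (cathode); E°cell = +1.369 − (+0.348) = +1.021 V with n = 2.
At equilibrium E = 0, so log K = nE°cell / 0.0592 = (2)(+1.021) / 0.0592 = 34.5.

log K = 34.5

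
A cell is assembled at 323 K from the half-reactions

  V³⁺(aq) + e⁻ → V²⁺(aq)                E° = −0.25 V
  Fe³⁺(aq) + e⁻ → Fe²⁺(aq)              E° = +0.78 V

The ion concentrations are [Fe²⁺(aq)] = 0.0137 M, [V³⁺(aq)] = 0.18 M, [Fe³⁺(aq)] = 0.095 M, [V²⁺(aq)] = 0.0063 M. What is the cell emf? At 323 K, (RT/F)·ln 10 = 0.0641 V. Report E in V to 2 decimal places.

Fe³⁺/Fe²⁺ is reduced (cathode, E° = +0.78 V) and V³⁺/V²⁺ is oxidized (anode).
E°cell = +0.78 − (−0.25) = +1.03 V, with n = 1 electron transferred.
Balancing gives Fe³⁺(aq) + V²⁺(aq) → Fe²⁺(aq) + V³⁺(aq); hence Q = ([Fe²⁺(aq)]·[V³⁺(aq)]) / ([Fe³⁺(aq)]·[V²⁺(aq)]) = 4.12 (log Q = 0.615).
By the Nernst equation, E = +1.03 − (0.0641/1)·(0.615) = +0.99 V.

+0.99 V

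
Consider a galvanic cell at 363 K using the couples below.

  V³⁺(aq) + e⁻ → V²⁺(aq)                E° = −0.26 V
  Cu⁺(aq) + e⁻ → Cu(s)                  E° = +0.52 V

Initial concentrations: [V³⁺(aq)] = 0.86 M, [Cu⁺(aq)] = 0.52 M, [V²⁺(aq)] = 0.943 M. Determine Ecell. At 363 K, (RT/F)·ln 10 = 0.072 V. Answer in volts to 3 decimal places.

The Cu⁺/Cu couple has the more positive E°, so it is the cathode; V³⁺/V²⁺ is the anode.
E°cell = +0.52 − (−0.26) = +0.78 V, with n = 1 electron transferred.
The balanced reaction is Cu⁺(aq) + V²⁺(aq) → Cu(s) + V³⁺(aq), so Q = [V³⁺(aq)] / ([Cu⁺(aq)]·[V²⁺(aq)]) = 1.75 and log Q = 0.244.
By the Nernst equation, E = +0.78 − (0.072/1)·(0.244) = +0.762 V.

+0.762 V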